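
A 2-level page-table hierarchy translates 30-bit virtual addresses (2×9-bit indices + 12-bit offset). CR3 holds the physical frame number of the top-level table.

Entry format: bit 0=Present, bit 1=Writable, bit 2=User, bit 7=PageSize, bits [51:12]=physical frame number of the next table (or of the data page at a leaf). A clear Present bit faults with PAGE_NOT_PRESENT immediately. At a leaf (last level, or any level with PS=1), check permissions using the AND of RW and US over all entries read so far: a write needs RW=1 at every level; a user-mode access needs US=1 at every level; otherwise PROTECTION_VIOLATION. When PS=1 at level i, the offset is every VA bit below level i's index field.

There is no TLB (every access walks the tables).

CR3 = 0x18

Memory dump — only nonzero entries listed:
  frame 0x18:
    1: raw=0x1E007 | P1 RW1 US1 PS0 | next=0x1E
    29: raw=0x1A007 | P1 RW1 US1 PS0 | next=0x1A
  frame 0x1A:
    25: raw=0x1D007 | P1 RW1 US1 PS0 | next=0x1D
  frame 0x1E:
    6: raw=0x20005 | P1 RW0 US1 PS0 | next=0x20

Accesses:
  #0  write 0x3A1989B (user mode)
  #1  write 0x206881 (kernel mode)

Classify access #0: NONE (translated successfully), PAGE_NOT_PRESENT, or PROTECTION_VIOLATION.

Trace:
#0 VA=0x3A1989B (w,user):
  [0] read 0x18 idx=29: raw=0x1A007 flags P=1 W=1 U=1 S=0
  [1] read 0x1A idx=25: raw=0x1D007 flags P=1 W=1 U=1 S=0
  ⇒ phys 0x1D89B  [2 reads]
#1 VA=0x206881 (w,kernel):
  [0] read 0x18 idx=1: raw=0x1E007 flags P=1 W=1 U=1 S=0
  [1] read 0x1E idx=6: raw=0x20005 flags P=1 W=0 U=1 S=0
  → PROTECTION_VIOLATION  (2 entries read)

Access #0 fault: NONE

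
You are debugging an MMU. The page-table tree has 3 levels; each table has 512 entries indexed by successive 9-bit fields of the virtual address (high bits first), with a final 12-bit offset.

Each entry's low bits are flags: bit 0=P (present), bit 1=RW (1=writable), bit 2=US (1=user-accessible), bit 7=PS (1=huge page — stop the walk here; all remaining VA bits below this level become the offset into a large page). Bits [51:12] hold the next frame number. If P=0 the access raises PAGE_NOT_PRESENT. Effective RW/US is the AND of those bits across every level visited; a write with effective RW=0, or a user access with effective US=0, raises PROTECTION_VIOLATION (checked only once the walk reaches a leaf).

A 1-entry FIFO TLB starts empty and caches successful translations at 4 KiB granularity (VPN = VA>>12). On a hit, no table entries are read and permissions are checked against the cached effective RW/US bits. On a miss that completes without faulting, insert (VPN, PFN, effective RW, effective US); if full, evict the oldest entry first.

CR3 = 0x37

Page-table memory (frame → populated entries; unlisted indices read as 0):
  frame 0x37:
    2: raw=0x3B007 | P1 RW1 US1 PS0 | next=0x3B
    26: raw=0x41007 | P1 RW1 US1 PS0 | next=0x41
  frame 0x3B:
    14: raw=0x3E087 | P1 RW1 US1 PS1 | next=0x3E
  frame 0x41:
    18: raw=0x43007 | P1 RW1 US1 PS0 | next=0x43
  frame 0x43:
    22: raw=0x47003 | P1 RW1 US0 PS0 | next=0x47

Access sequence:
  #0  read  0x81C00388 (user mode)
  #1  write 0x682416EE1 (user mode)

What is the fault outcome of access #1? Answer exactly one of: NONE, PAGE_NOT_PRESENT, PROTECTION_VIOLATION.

Trace:
#0 VA=0x81C00388 (r,user):
  [0] read 0x37 idx=2: raw=0x3B007 flags P=1 W=1 U=1 S=0
  [1] read 0x3B idx=14: raw=0x3E087 flags P=1 W=1 U=1 S=1
  ✓ 0x3E388 (huge @L1)  — 2 lookups
#1 VA=0x682416EE1 (w,user):
  [0] read 0x37 idx=26: raw=0x41007 flags P=1 W=1 U=1 S=0
  [1] read 0x41 idx=18: raw=0x43007 flags P=1 W=1 U=1 S=0
  [2] read 0x43 idx=22: raw=0x47003 flags P=1 W=1 U=0 S=0
  ✗ PROTECTION_VIOLATION  [3 reads]

Access #1 fault: PROTECTION_VIOLATION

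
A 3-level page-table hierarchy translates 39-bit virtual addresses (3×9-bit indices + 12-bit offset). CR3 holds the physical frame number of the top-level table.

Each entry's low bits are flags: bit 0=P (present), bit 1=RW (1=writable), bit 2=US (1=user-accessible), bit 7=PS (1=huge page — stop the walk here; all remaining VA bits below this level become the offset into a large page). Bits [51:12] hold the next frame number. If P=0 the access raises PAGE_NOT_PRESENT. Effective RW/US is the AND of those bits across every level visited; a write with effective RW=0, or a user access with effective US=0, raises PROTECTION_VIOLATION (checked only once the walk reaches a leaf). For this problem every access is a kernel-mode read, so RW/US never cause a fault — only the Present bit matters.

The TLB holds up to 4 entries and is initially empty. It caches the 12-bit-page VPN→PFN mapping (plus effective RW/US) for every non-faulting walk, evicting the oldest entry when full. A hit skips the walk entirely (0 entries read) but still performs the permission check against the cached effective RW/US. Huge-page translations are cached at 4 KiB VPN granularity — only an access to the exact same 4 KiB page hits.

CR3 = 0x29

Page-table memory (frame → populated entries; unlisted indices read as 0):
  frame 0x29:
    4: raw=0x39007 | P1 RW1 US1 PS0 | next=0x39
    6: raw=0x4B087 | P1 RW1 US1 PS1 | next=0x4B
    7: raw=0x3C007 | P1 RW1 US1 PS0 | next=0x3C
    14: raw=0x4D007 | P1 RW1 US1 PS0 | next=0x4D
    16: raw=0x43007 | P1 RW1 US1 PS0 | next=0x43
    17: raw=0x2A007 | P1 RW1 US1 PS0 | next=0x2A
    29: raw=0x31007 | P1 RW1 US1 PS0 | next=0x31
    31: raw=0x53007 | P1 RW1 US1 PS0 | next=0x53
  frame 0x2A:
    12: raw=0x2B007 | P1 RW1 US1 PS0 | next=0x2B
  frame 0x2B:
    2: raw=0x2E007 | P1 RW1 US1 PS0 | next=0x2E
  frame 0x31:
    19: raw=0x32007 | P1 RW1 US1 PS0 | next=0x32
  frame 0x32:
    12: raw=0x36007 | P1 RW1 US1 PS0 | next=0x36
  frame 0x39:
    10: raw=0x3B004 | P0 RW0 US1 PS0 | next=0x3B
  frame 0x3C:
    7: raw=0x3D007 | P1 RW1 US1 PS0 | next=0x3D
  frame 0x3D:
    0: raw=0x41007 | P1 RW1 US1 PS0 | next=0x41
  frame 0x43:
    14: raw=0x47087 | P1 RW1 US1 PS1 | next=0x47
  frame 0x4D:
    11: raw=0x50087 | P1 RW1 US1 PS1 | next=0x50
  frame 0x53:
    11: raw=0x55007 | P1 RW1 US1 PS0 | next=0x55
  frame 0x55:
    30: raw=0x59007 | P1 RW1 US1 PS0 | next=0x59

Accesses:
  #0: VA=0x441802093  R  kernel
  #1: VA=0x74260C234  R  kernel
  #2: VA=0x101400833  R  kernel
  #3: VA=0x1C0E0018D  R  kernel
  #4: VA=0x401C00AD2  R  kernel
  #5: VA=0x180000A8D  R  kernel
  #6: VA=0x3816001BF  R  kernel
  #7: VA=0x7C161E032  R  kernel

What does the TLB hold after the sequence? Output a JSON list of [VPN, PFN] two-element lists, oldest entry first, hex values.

Per-access translation:
#0 VA=0x441802093 (r,kernel):
  lvl0: tbl 0x29, slot 17 ⇒ 0x2A007 (P1/RW1/US1/PS0)
  lvl1: tbl 0x2A, slot 12 ⇒ 0x2B007 (P1/RW1/US1/PS0)
  lvl2: tbl 0x2B, slot 2 ⇒ 0x2E007 (P1/RW1/US1/PS0)
  ⇒ phys 0x2E093  [3 reads]
#1 VA=0x74260C234 (r,kernel):
  lvl0: tbl 0x29, slot 29 ⇒ 0x31007 (P1/RW1/US1/PS0)
  lvl1: tbl 0x31, slot 19 ⇒ 0x32007 (P1/RW1/US1/PS0)
  lvl2: tbl 0x32, slot 12 ⇒ 0x36007 (P1/RW1/US1/PS0)
  ⇒ phys 0x36234  [3 reads]
#2 VA=0x101400833 (r,kernel):
  lvl0: tbl 0x29, slot 4 ⇒ 0x39007 (P1/RW1/US1/PS0)
  lvl1: tbl 0x39, slot 10 ⇒ 0x3B004 (P0/RW0/US1/PS0)
  ✗ PAGE_NOT_PRESENT  [2 reads]
#3 VA=0x1C0E0018D (r,kernel):
  lvl0: tbl 0x29, slot 7 ⇒ 0x3C007 (P1/RW1/US1/PS0)
  lvl1: tbl 0x3C, slot 7 ⇒ 0x3D007 (P1/RW1/US1/PS0)
  lvl2: tbl 0x3D, slot 0 ⇒ 0x41007 (P1/RW1/US1/PS0)
  ⇒ phys 0x4118D  [3 reads]
#4 VA=0x401C00AD2 (r,kernel):
  lvl0: tbl 0x29, slot 16 ⇒ 0x43007 (P1/RW1/US1/PS0)
  lvl1: tbl 0x43, slot 14 ⇒ 0x47087 (P1/RW1/US1/PS1)
  ⇒ phys 0x47AD2 (huge @L1)  [2 reads]
#5 VA=0x180000A8D (r,kernel):
  lvl0: tbl 0x29, slot 6 ⇒ 0x4B087 (P1/RW1/US1/PS1)
  ⇒ phys 0x4BA8D (huge @L0)  [1 reads]
#6 VA=0x3816001BF (r,kernel):
  lvl0: tbl 0x29, slot 14 ⇒ 0x4D007 (P1/RW1/US1/PS0)
  lvl1: tbl 0x4D, slot 11 ⇒ 0x50087 (P1/RW1/US1/PS1)
  ⇒ phys 0x501BF (huge @L1)  [2 reads]
#7 VA=0x7C161E032 (r,kernel):
  lvl0: tbl 0x29, slot 31 ⇒ 0x53007 (P1/RW1/US1/PS0)
  lvl1: tbl 0x53, slot 11 ⇒ 0x55007 (P1/RW1/US1/PS0)
  lvl2: tbl 0x55, slot 30 ⇒ 0x59007 (P1/RW1/US1/PS0)
  ⇒ phys 0x59032  [3 reads]

TLB: [["0x401C00", "0x47"], ["0x180000", "0x4B"], ["0x381600", "0x50"], ["0x7C161E", "0x59"]]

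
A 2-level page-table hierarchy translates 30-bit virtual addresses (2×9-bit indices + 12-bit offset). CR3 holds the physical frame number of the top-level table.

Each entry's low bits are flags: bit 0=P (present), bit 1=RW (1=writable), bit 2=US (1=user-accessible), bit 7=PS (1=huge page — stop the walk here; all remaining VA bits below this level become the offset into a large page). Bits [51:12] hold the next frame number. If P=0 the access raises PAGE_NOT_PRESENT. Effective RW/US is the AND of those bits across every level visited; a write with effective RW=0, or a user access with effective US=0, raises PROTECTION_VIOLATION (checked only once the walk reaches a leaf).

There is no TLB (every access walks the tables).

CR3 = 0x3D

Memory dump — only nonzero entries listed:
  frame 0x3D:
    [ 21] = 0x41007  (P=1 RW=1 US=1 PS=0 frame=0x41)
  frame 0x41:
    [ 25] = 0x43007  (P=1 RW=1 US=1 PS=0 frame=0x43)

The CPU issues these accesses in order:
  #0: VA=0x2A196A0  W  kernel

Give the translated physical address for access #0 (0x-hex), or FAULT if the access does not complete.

Per-access translation:
#0 VA=0x2A196A0 (w,kernel):
  L0 @0x3D[21] → 0x41007  P=1,RW=1,US=1,PS=0
  L1 @0x41[25] → 0x43007  P=1,RW=1,US=1,PS=0
  → PA=0x436A0  (2 entries read)

Access #0 PA: 0x436A0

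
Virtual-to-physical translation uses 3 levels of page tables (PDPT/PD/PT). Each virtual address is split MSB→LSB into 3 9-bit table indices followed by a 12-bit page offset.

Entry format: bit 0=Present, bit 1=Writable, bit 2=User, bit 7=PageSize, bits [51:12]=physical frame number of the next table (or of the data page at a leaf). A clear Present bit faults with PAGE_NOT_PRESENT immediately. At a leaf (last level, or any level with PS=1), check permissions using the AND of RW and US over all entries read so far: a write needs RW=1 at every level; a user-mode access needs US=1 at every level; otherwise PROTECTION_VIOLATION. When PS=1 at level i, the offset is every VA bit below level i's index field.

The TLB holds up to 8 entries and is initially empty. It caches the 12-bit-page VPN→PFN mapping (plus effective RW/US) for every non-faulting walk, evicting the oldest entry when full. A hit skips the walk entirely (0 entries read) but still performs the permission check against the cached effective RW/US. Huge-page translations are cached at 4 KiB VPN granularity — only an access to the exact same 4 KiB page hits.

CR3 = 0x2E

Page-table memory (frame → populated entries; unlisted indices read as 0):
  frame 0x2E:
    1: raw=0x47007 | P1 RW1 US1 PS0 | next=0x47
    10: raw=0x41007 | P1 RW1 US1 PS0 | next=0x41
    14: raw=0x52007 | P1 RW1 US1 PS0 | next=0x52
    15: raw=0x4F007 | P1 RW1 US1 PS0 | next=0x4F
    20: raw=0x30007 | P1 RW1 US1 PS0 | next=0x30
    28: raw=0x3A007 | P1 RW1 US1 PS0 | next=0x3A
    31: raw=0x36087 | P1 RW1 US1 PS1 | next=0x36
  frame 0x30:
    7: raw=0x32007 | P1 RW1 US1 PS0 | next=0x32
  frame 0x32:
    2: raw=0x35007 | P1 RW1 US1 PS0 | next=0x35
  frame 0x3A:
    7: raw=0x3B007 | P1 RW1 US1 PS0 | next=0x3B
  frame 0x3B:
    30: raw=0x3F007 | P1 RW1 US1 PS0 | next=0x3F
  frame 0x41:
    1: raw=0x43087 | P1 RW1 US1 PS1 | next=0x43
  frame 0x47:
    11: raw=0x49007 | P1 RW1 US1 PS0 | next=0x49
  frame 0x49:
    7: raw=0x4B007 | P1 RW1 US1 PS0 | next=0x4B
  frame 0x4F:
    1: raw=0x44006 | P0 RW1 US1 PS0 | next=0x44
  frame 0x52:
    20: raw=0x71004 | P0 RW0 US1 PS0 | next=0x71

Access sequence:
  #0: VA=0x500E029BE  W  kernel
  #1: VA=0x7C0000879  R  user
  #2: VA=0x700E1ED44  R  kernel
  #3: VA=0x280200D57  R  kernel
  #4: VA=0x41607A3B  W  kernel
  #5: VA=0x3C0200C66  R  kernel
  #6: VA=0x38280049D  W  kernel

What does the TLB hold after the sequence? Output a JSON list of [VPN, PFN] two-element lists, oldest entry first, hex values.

Per-access translation:
#0 VA=0x500E029BE (w,kernel):
  [0] read 0x2E idx=20: raw=0x30007 flags P=1 W=1 U=1 S=0
  [1] read 0x30 idx=7: raw=0x32007 flags P=1 W=1 U=1 S=0
  [2] read 0x32 idx=2: raw=0x35007 flags P=1 W=1 U=1 S=0
  → PA=0x359BE  (3 entries read)
#1 VA=0x7C0000879 (r,user):
  [0] read 0x2E idx=31: raw=0x36087 flags P=1 W=1 U=1 S=1
  → PA=0x36879 (huge @L0)  (1 entries read)
#2 VA=0x700E1ED44 (r,kernel):
  [0] read 0x2E idx=28: raw=0x3A007 flags P=1 W=1 U=1 S=0
  [1] read 0x3A idx=7: raw=0x3B007 flags P=1 W=1 U=1 S=0
  [2] read 0x3B idx=30: raw=0x3F007 flags P=1 W=1 U=1 S=0
  → PA=0x3FD44  (3 entries read)
#3 VA=0x280200D57 (r,kernel):
  [0] read 0x2E idx=10: raw=0x41007 flags P=1 W=1 U=1 S=0
  [1] read 0x41 idx=1: raw=0x43087 flags P=1 W=1 U=1 S=1
  → PA=0x43D57 (huge @L1)  (2 entries read)
#4 VA=0x41607A3B (w,kernel):
  [0] read 0x2E idx=1: raw=0x47007 flags P=1 W=1 U=1 S=0
  [1] read 0x47 idx=11: raw=0x49007 flags P=1 W=1 U=1 S=0
  [2] read 0x49 idx=7: raw=0x4B007 flags P=1 W=1 U=1 S=0
  → PA=0x4BA3B  (3 entries read)
#5 VA=0x3C0200C66 (r,kernel):
  [0] read 0x2E idx=15: raw=0x4F007 flags P=1 W=1 U=1 S=0
  [1] read 0x4F idx=1: raw=0x44006 flags P=0 W=1 U=1 S=0
  → PAGE_NOT_PRESENT  (2 entries read)
#6 VA=0x38280049D (w,kernel):
  [0] read 0x2E idx=14: raw=0x52007 flags P=1 W=1 U=1 S=0
  [1] read 0x52 idx=20: raw=0x71004 flags P=0 W=0 U=1 S=0
  → PAGE_NOT_PRESENT  (2 entries read)

TLB: [["0x500E02", "0x35"], ["0x7C0000", "0x36"], ["0x700E1E", "0x3F"], ["0x280200", "0x43"], ["0x41607", "0x4B"]]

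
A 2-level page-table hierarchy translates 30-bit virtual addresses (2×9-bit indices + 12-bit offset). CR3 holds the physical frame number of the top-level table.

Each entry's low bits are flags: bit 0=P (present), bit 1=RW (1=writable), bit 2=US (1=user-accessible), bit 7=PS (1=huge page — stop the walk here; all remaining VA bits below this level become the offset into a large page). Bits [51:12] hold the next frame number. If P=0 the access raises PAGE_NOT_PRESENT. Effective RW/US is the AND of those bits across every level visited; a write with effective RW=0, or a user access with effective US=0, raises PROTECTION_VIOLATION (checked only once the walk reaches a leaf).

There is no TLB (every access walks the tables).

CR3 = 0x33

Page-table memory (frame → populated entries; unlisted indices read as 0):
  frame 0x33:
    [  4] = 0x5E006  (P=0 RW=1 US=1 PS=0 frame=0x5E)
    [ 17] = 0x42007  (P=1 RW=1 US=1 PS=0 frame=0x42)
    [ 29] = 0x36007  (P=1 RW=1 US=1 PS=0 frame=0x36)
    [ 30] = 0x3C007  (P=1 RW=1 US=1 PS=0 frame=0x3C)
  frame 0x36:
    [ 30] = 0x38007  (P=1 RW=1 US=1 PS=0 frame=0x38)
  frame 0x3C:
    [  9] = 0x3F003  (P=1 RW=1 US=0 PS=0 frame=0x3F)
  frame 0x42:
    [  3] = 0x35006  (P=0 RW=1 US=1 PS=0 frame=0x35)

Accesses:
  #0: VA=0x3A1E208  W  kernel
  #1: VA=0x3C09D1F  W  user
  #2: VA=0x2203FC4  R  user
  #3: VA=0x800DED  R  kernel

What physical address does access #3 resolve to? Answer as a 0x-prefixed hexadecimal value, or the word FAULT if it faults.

Per-access translation:
#0 VA=0x3A1E208 (w,kernel):
  L0 @0x33[29] → 0x36007  P=1,RW=1,US=1,PS=0
  L1 @0x36[30] → 0x38007  P=1,RW=1,US=1,PS=0
  ⇒ phys 0x38208  [2 reads]
#1 VA=0x3C09D1F (w,user):
  L0 @0x33[30] → 0x3C007  P=1,RW=1,US=1,PS=0
  L1 @0x3C[9] → 0x3F003  P=1,RW=1,US=0,PS=0
  → PROTECTION_VIOLATION  (2 entries read)
#2 VA=0x2203FC4 (r,user):
  L0 @0x33[17] → 0x42007  P=1,RW=1,US=1,PS=0
  L1 @0x42[3] → 0x35006  P=0,RW=1,US=1,PS=0
  → PAGE_NOT_PRESENT  (2 entries read)
#3 VA=0x800DED (r,kernel):
  L0 @0x33[4] → 0x5E006  P=0,RW=1,US=1,PS=0
  → PAGE_NOT_PRESENT  (1 entries read)

Access #3 PA: FAULT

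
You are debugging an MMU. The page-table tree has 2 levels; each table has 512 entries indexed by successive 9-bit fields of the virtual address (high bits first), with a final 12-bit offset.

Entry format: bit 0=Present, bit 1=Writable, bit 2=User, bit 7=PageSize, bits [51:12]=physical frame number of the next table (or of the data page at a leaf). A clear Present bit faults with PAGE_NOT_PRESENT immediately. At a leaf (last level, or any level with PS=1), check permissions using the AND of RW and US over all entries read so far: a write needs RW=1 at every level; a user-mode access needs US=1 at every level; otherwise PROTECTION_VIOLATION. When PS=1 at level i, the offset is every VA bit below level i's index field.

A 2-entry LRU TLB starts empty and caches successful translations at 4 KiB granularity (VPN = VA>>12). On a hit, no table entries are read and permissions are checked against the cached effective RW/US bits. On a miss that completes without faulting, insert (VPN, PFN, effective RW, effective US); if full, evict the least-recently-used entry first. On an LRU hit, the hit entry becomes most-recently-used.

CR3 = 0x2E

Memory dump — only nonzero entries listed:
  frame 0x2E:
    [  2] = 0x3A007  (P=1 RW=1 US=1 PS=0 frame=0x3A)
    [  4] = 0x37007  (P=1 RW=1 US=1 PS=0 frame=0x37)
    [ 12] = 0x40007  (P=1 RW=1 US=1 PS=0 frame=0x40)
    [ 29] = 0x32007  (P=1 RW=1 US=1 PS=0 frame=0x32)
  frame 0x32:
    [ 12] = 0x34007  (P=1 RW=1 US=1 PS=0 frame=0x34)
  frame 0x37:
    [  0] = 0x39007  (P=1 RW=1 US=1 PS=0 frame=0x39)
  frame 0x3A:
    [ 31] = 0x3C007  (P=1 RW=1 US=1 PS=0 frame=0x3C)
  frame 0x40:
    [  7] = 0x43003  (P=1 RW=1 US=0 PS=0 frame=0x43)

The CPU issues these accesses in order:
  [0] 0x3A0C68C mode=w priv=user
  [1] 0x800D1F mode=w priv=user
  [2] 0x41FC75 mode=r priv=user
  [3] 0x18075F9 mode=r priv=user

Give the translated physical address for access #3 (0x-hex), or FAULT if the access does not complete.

Trace:
#0 VA=0x3A0C68C (w,user):
  L0 @0x2E[29] → 0x32007  P=1,RW=1,US=1,PS=0
  L1 @0x32[12] → 0x34007  P=1,RW=1,US=1,PS=0
  ✓ 0x3468C  — 2 lookups
#1 VA=0x800D1F (w,user):
  L0 @0x2E[4] → 0x37007  P=1,RW=1,US=1,PS=0
  L1 @0x37[0] → 0x39007  P=1,RW=1,US=1,PS=0
  ✓ 0x39D1F  — 2 lookups
#2 VA=0x41FC75 (r,user):
  L0 @0x2E[2] → 0x3A007  P=1,RW=1,US=1,PS=0
  L1 @0x3A[31] → 0x3C007  P=1,RW=1,US=1,PS=0
  ✓ 0x3CC75  — 2 lookups
#3 VA=0x18075F9 (r,user):
  L0 @0x2E[12] → 0x40007  P=1,RW=1,US=1,PS=0
  L1 @0x40[7] → 0x43003  P=1,RW=1,US=0,PS=0
  ✗ PROTECTION_VIOLATION  [2 reads]

Access #3 PA: FAULT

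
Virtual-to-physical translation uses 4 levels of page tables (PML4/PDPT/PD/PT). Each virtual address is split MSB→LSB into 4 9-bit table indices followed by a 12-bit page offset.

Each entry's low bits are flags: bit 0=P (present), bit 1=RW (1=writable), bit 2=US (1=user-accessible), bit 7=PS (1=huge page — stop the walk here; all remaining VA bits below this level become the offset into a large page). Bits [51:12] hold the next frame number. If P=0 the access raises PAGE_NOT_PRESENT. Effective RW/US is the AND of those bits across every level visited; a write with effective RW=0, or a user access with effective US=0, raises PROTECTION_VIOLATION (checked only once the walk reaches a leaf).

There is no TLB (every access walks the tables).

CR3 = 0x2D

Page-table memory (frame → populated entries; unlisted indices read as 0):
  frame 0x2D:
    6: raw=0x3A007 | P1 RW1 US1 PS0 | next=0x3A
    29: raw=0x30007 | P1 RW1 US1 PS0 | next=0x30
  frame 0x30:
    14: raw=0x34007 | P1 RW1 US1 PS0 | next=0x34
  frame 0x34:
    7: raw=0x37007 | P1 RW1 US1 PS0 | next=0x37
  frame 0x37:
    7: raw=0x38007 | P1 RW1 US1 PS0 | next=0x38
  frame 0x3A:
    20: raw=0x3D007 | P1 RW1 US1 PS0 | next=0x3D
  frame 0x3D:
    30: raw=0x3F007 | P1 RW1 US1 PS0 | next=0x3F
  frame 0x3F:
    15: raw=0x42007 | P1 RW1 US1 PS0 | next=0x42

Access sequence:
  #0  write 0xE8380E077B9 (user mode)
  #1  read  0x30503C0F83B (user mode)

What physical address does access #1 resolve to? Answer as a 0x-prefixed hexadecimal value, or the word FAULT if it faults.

Trace:
#0 VA=0xE8380E077B9 (w,user):
  [0] read 0x2D idx=29: raw=0x30007 flags P=1 W=1 U=1 S=0
  [1] read 0x30 idx=14: raw=0x34007 flags P=1 W=1 U=1 S=0
  [2] read 0x34 idx=7: raw=0x37007 flags P=1 W=1 U=1 S=0
  [3] read 0x37 idx=7: raw=0x38007 flags P=1 W=1 U=1 S=0
  ⇒ phys 0x387B9  [4 reads]
#1 VA=0x30503C0F83B (r,user):
  [0] read 0x2D idx=6: raw=0x3A007 flags P=1 W=1 U=1 S=0
  [1] read 0x3A idx=20: raw=0x3D007 flags P=1 W=1 U=1 S=0
  [2] read 0x3D idx=30: raw=0x3F007 flags P=1 W=1 U=1 S=0
  [3] read 0x3F idx=15: raw=0x42007 flags P=1 W=1 U=1 S=0
  ⇒ phys 0x4283B  [4 reads]

Access #1 PA: 0x4283B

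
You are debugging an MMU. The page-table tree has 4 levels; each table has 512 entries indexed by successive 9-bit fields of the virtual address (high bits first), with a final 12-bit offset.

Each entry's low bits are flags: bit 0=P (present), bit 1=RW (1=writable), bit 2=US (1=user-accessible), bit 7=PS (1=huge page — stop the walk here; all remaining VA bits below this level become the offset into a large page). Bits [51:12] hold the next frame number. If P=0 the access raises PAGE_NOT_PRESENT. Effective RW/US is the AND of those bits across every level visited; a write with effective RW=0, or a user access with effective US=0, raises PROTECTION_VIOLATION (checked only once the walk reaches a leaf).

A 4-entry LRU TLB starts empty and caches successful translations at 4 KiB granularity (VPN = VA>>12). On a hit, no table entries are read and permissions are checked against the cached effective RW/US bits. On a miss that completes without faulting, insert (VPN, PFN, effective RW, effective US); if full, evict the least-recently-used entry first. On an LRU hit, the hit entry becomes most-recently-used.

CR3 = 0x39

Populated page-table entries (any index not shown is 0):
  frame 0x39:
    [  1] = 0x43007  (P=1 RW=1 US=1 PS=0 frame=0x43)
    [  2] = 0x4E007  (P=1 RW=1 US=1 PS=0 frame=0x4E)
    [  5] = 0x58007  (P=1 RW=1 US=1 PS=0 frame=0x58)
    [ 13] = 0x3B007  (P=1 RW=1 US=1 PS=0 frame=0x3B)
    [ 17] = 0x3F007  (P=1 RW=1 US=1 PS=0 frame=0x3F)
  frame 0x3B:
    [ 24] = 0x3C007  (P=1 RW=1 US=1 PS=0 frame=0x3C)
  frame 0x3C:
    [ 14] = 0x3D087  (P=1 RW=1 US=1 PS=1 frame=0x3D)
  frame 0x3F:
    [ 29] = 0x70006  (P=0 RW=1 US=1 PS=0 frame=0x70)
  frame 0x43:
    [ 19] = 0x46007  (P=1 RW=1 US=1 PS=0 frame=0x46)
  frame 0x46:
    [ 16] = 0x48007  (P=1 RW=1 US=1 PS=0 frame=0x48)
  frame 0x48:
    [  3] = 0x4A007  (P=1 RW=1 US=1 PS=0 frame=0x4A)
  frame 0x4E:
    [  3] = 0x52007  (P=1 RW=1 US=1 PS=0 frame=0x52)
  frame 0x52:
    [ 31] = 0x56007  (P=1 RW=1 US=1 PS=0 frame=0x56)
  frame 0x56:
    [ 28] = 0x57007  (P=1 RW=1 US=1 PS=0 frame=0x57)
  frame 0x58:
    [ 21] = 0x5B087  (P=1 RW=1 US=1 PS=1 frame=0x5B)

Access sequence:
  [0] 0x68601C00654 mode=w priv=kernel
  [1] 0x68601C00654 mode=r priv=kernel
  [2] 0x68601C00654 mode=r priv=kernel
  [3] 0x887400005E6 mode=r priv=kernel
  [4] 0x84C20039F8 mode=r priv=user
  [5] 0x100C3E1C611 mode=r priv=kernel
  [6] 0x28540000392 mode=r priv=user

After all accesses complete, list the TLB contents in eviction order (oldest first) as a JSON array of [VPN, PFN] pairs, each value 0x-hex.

Walk each access:
#0 VA=0x68601C00654 (w,kernel):
  [0] read 0x39 idx=13: raw=0x3B007 flags P=1 W=1 U=1 S=0
  [1] read 0x3B idx=24: raw=0x3C007 flags P=1 W=1 U=1 S=0
  [2] read 0x3C idx=14: raw=0x3D087 flags P=1 W=1 U=1 S=1
  ⇒ phys 0x3D654 (huge @L2)  [3 reads]
#1 VA=0x68601C00654 (r,kernel):
  TLB hit vpn=0x68601C00 → PA=0x3D654
#2 VA=0x68601C00654 (r,kernel):
  TLB hit vpn=0x68601C00 → PA=0x3D654
#3 VA=0x887400005E6 (r,kernel):
  [0] read 0x39 idx=17: raw=0x3F007 flags P=1 W=1 U=1 S=0
  [1] read 0x3F idx=29: raw=0x70006 flags P=0 W=1 U=1 S=0
  ✗ PAGE_NOT_PRESENT  [2 reads]
#4 VA=0x84C20039F8 (r,user):
  [0] read 0x39 idx=1: raw=0x43007 flags P=1 W=1 U=1 S=0
  [1] read 0x43 idx=19: raw=0x46007 flags P=1 W=1 U=1 S=0
  [2] read 0x46 idx=16: raw=0x48007 flags P=1 W=1 U=1 S=0
  [3] read 0x48 idx=3: raw=0x4A007 flags P=1 W=1 U=1 S=0
  ⇒ phys 0x4A9F8  [4 reads]
#5 VA=0x100C3E1C611 (r,kernel):
  [0] read 0x39 idx=2: raw=0x4E007 flags P=1 W=1 U=1 S=0
  [1] read 0x4E idx=3: raw=0x52007 flags P=1 W=1 U=1 S=0
  [2] read 0x52 idx=31: raw=0x56007 flags P=1 W=1 U=1 S=0
  [3] read 0x56 idx=28: raw=0x57007 flags P=1 W=1 U=1 S=0
  ⇒ phys 0x57611  [4 reads]
#6 VA=0x28540000392 (r,user):
  [0] read 0x39 idx=5: raw=0x58007 flags P=1 W=1 U=1 S=0
  [1] read 0x58 idx=21: raw=0x5B087 flags P=1 W=1 U=1 S=1
  ⇒ phys 0x5B392 (huge @L1)  [2 reads]

TLB: [["0x68601C00", "0x3D"], ["0x84C2003", "0x4A"], ["0x100C3E1C", "0x57"], ["0x28540000", "0x5B"]]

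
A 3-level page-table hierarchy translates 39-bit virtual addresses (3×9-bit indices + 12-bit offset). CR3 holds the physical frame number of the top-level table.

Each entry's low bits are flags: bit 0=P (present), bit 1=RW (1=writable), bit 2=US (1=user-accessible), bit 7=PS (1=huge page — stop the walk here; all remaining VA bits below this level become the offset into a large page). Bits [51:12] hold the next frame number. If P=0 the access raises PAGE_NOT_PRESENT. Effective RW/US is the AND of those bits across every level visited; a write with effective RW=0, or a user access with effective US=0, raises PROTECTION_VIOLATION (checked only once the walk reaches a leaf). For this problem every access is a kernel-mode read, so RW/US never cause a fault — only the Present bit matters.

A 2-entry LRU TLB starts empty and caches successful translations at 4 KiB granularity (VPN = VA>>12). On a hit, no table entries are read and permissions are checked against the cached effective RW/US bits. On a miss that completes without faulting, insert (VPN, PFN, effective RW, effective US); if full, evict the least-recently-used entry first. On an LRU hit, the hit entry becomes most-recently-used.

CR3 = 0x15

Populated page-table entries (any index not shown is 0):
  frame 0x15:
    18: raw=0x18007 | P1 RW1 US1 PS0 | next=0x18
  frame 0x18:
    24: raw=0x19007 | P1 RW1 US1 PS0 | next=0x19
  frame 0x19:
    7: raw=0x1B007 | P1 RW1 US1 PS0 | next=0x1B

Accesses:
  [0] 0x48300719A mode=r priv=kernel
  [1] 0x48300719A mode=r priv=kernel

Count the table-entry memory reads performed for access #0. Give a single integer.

Per-access translation:
#0 VA=0x48300719A (r,kernel):
  L0 @0x15[18] → 0x18007  P=1,RW=1,US=1,PS=0
  L1 @0x18[24] → 0x19007  P=1,RW=1,US=1,PS=0
  L2 @0x19[7] → 0x1B007  P=1,RW=1,US=1,PS=0
  → PA=0x1B19A  (3 entries read)
#1 VA=0x48300719A (r,kernel):
  TLB hit vpn=0x483007 → PA=0x1B19A

Entries read for #0: 3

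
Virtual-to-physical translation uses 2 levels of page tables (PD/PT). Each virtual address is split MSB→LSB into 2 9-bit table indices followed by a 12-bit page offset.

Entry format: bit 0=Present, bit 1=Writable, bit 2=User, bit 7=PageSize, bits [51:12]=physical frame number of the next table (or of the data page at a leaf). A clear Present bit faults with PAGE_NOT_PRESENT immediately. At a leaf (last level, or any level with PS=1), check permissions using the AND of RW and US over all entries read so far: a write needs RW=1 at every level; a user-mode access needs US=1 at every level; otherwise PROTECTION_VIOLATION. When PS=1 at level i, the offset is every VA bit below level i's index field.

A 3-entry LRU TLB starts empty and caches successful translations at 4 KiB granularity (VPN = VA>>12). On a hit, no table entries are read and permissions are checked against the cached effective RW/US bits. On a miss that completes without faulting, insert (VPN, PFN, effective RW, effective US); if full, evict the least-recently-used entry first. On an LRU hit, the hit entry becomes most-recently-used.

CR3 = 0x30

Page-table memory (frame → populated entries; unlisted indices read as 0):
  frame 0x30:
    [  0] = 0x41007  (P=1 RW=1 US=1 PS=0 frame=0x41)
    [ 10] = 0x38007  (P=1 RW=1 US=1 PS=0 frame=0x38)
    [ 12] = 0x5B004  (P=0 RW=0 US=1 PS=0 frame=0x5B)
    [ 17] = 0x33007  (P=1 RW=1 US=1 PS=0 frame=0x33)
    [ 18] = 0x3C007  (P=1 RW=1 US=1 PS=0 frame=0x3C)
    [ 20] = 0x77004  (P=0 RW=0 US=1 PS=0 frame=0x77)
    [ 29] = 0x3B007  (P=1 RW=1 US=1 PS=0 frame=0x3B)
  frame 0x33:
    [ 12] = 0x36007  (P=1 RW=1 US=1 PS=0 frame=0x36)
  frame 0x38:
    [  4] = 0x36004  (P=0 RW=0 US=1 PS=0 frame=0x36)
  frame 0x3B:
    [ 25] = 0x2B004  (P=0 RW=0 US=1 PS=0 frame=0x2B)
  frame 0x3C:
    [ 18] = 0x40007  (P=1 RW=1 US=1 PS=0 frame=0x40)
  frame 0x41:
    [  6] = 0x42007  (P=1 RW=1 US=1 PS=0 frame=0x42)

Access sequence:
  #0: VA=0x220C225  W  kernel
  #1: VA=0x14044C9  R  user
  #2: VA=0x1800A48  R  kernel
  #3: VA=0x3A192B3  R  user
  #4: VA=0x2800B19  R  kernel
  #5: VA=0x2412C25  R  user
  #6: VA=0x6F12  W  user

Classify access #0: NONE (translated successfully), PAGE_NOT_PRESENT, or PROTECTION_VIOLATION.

Trace:
#0 VA=0x220C225 (w,kernel):
  lvl0: tbl 0x30, slot 17 ⇒ 0x33007 (P1/RW1/US1/PS0)
  lvl1: tbl 0x33, slot 12 ⇒ 0x36007 (P1/RW1/US1/PS0)
  ⇒ phys 0x36225  [2 reads]
#1 VA=0x14044C9 (r,user):
  lvl0: tbl 0x30, slot 10 ⇒ 0x38007 (P1/RW1/US1/PS0)
  lvl1: tbl 0x38, slot 4 ⇒ 0x36004 (P0/RW0/US1/PS0)
  ✗ PAGE_NOT_PRESENT  [2 reads]
#2 VA=0x1800A48 (r,kernel):
  lvl0: tbl 0x30, slot 12 ⇒ 0x5B004 (P0/RW0/US1/PS0)
  ✗ PAGE_NOT_PRESENT  [1 reads]
#3 VA=0x3A192B3 (r,user):
  lvl0: tbl 0x30, slot 29 ⇒ 0x3B007 (P1/RW1/US1/PS0)
  lvl1: tbl 0x3B, slot 25 ⇒ 0x2B004 (P0/RW0/US1/PS0)
  ✗ PAGE_NOT_PRESENT  [2 reads]
#4 VA=0x2800B19 (r,kernel):
  lvl0: tbl 0x30, slot 20 ⇒ 0x77004 (P0/RW0/US1/PS0)
  ✗ PAGE_NOT_PRESENT  [1 reads]
#5 VA=0x2412C25 (r,user):
  lvl0: tbl 0x30, slot 18 ⇒ 0x3C007 (P1/RW1/US1/PS0)
  lvl1: tbl 0x3C, slot 18 ⇒ 0x40007 (P1/RW1/US1/PS0)
  ⇒ phys 0x40C25  [2 reads]
#6 VA=0x6F12 (w,user):
  lvl0: tbl 0x30, slot 0 ⇒ 0x41007 (P1/RW1/US1/PS0)
  lvl1: tbl 0x41, slot 6 ⇒ 0x42007 (P1/RW1/US1/PS0)
  ⇒ phys 0x42F12  [2 reads]

Access #0 fault: NONE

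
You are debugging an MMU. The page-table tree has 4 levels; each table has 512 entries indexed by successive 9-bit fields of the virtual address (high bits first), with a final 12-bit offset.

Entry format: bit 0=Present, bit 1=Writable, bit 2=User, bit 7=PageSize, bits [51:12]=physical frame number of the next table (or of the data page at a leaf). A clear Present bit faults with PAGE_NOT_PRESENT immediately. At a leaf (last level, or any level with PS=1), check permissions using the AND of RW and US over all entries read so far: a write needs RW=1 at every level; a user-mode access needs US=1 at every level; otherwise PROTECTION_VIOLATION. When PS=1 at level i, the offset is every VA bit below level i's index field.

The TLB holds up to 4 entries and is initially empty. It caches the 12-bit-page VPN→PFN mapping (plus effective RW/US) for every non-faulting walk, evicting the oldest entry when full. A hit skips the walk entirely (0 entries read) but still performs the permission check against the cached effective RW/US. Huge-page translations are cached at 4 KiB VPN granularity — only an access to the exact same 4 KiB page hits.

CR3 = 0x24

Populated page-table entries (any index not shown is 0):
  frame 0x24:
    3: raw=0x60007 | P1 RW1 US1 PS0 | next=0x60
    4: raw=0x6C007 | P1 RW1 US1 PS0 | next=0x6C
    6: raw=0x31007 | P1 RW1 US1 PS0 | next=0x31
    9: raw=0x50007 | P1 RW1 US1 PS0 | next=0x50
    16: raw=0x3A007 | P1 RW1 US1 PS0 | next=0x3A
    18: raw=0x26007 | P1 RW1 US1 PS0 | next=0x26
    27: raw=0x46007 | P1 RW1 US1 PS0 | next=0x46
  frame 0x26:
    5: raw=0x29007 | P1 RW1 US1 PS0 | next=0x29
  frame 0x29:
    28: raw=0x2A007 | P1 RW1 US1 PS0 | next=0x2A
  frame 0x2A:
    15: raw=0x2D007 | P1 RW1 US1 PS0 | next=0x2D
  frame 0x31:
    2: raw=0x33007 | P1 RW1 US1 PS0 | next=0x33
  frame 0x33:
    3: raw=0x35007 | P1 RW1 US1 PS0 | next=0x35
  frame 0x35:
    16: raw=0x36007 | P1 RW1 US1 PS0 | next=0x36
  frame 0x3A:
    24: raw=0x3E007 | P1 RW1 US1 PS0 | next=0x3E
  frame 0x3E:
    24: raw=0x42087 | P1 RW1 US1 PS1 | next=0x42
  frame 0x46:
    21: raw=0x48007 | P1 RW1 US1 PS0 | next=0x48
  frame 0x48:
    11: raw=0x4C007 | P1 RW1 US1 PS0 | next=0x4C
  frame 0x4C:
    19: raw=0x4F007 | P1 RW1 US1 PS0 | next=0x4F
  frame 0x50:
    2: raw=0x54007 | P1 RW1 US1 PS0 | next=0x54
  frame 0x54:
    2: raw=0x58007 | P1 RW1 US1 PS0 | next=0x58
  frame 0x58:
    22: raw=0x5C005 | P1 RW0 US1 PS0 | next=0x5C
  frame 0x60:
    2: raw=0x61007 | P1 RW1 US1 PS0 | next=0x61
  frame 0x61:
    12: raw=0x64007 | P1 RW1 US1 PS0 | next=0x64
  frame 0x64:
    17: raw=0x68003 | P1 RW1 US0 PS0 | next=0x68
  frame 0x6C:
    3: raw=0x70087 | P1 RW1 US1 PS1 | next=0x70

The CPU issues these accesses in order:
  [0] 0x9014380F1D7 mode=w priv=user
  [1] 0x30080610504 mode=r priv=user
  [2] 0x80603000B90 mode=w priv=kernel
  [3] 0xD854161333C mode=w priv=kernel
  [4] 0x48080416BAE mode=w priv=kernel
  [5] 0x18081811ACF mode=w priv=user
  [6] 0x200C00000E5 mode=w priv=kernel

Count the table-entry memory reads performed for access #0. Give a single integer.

Trace:
#0 VA=0x9014380F1D7 (w,user):
  lvl0: tbl 0x24, slot 18 ⇒ 0x26007 (P1/RW1/US1/PS0)
  lvl1: tbl 0x26, slot 5 ⇒ 0x29007 (P1/RW1/US1/PS0)
  lvl2: tbl 0x29, slot 28 ⇒ 0x2A007 (P1/RW1/US1/PS0)
  lvl3: tbl 0x2A, slot 15 ⇒ 0x2D007 (P1/RW1/US1/PS0)
  ✓ 0x2D1D7  — 4 lookups
#1 VA=0x30080610504 (r,user):
  lvl0: tbl 0x24, slot 6 ⇒ 0x31007 (P1/RW1/US1/PS0)
  lvl1: tbl 0x31, slot 2 ⇒ 0x33007 (P1/RW1/US1/PS0)
  lvl2: tbl 0x33, slot 3 ⇒ 0x35007 (P1/RW1/US1/PS0)
  lvl3: tbl 0x35, slot 16 ⇒ 0x36007 (P1/RW1/US1/PS0)
  ✓ 0x36504  — 4 lookups
#2 VA=0x80603000B90 (w,kernel):
  lvl0: tbl 0x24, slot 16 ⇒ 0x3A007 (P1/RW1/US1/PS0)
  lvl1: tbl 0x3A, slot 24 ⇒ 0x3E007 (P1/RW1/US1/PS0)
  lvl2: tbl 0x3E, slot 24 ⇒ 0x42087 (P1/RW1/US1/PS1)
  ✓ 0x42B90 (huge @L2)  — 3 lookups
#3 VA=0xD854161333C (w,kernel):
  lvl0: tbl 0x24, slot 27 ⇒ 0x46007 (P1/RW1/US1/PS0)
  lvl1: tbl 0x46, slot 21 ⇒ 0x48007 (P1/RW1/US1/PS0)
  lvl2: tbl 0x48, slot 11 ⇒ 0x4C007 (P1/RW1/US1/PS0)
  lvl3: tbl 0x4C, slot 19 ⇒ 0x4F007 (P1/RW1/US1/PS0)
  ✓ 0x4F33C  — 4 lookups
#4 VA=0x48080416BAE (w,kernel):
  lvl0: tbl 0x24, slot 9 ⇒ 0x50007 (P1/RW1/US1/PS0)
  lvl1: tbl 0x50, slot 2 ⇒ 0x54007 (P1/RW1/US1/PS0)
  lvl2: tbl 0x54, slot 2 ⇒ 0x58007 (P1/RW1/US1/PS0)
  lvl3: tbl 0x58, slot 22 ⇒ 0x5C005 (P1/RW0/US1/PS0)
  → PROTECTION_VIOLATION  (4 entries read)
#5 VA=0x18081811ACF (w,user):
  lvl0: tbl 0x24, slot 3 ⇒ 0x60007 (P1/RW1/US1/PS0)
  lvl1: tbl 0x60, slot 2 ⇒ 0x61007 (P1/RW1/US1/PS0)
  lvl2: tbl 0x61, slot 12 ⇒ 0x64007 (P1/RW1/US1/PS0)
  lvl3: tbl 0x64, slot 17 ⇒ 0x68003 (P1/RW1/US0/PS0)
  → PROTECTION_VIOLATION  (4 entries read)
#6 VA=0x200C00000E5 (w,kernel):
  lvl0: tbl 0x24, slot 4 ⇒ 0x6C007 (P1/RW1/US1/PS0)
  lvl1: tbl 0x6C, slot 3 ⇒ 0x70087 (P1/RW1/US1/PS1)
  ✓ 0x700E5 (huge @L1)  — 2 lookups

Entries read for #0: 4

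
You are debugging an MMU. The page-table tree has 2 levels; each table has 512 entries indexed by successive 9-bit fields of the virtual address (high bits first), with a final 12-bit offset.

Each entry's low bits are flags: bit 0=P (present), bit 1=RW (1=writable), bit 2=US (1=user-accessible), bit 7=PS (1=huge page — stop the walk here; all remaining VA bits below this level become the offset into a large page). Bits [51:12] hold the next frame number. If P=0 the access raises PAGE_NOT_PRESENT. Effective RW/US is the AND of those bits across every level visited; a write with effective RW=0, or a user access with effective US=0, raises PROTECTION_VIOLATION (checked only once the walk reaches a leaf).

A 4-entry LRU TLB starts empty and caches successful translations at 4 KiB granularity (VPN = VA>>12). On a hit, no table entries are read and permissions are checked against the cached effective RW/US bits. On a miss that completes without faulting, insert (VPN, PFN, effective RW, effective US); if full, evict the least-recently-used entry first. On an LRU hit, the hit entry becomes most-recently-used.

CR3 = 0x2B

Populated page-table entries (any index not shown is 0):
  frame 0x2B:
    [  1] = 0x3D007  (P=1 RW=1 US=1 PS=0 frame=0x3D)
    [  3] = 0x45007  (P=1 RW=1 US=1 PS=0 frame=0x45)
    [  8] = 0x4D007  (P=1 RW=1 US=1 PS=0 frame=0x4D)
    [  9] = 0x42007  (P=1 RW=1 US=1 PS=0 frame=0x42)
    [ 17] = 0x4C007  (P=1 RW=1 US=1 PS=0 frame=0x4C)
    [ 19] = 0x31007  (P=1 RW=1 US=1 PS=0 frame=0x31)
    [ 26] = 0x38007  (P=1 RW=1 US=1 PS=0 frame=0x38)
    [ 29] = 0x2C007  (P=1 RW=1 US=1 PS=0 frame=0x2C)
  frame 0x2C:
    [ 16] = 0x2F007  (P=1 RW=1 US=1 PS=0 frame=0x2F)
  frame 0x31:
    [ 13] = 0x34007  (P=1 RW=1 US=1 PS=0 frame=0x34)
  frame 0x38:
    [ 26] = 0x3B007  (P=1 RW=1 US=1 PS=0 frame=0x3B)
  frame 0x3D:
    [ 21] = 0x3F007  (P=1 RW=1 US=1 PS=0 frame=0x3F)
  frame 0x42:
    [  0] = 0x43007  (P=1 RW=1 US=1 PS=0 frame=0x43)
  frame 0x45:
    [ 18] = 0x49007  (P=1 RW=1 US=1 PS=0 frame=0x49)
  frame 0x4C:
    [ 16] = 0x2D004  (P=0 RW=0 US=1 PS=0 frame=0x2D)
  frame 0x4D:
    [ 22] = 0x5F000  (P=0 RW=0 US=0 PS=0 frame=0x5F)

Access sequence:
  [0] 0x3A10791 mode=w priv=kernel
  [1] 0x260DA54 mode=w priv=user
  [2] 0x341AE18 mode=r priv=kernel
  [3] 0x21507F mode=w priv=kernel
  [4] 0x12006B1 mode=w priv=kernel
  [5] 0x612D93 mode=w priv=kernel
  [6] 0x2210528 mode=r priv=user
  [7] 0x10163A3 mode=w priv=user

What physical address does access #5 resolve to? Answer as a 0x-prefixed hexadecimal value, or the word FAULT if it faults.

Walk each access:
#0 VA=0x3A10791 (w,kernel):
  L0 @0x2B[29] → 0x2C007  P=1,RW=1,US=1,PS=0
  L1 @0x2C[16] → 0x2F007  P=1,RW=1,US=1,PS=0
  ✓ 0x2F791  — 2 lookups
#1 VA=0x260DA54 (w,user):
  L0 @0x2B[19] → 0x31007  P=1,RW=1,US=1,PS=0
  L1 @0x31[13] → 0x34007  P=1,RW=1,US=1,PS=0
  ✓ 0x34A54  — 2 lookups
#2 VA=0x341AE18 (r,kernel):
  L0 @0x2B[26] → 0x38007  P=1,RW=1,US=1,PS=0
  L1 @0x38[26] → 0x3B007  P=1,RW=1,US=1,PS=0
  ✓ 0x3BE18  — 2 lookups
#3 VA=0x21507F (w,kernel):
  L0 @0x2B[1] → 0x3D007  P=1,RW=1,US=1,PS=0
  L1 @0x3D[21] → 0x3F007  P=1,RW=1,US=1,PS=0
  ✓ 0x3F07F  — 2 lookups
#4 VA=0x12006B1 (w,kernel):
  L0 @0x2B[9] → 0x42007  P=1,RW=1,US=1,PS=0
  L1 @0x42[0] → 0x43007  P=1,RW=1,US=1,PS=0
  ✓ 0x436B1  — 2 lookups
#5 VA=0x612D93 (w,kernel):
  L0 @0x2B[3] → 0x45007  P=1,RW=1,US=1,PS=0
  L1 @0x45[18] → 0x49007  P=1,RW=1,US=1,PS=0
  ✓ 0x49D93  — 2 lookups
#6 VA=0x2210528 (r,user):
  L0 @0x2B[17] → 0x4C007  P=1,RW=1,US=1,PS=0
  L1 @0x4C[16] → 0x2D004  P=0,RW=0,US=1,PS=0
  ⇒ fault: PAGE_NOT_PRESENT  — 2 lookups
#7 VA=0x10163A3 (w,user):
  L0 @0x2B[8] → 0x4D007  P=1,RW=1,US=1,PS=0
  L1 @0x4D[22] → 0x5F000  P=0,RW=0,US=0,PS=0
  ⇒ fault: PAGE_NOT_PRESENT  — 2 lookups

Access #5 PA: 0x49D93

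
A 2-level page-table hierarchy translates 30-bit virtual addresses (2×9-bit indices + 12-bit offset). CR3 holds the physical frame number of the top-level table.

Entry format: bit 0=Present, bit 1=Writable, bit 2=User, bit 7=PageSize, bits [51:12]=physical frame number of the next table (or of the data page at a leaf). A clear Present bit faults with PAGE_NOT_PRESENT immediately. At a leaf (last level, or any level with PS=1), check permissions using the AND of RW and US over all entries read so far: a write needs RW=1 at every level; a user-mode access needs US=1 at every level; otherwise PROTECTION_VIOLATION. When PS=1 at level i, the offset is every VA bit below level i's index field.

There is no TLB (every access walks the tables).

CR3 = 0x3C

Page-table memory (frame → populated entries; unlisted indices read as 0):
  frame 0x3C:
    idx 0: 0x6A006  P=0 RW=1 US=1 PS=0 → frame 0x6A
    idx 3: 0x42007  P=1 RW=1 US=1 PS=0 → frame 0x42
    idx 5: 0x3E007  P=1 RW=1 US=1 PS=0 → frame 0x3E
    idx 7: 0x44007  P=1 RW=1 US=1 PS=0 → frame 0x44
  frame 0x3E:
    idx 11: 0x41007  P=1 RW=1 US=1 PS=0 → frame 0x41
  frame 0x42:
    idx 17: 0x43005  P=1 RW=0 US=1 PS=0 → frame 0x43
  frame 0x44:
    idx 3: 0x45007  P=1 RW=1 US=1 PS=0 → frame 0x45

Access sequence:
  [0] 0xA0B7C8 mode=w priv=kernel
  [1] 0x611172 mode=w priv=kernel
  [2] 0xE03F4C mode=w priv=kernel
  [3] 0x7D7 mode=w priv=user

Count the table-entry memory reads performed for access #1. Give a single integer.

Per-access translation:
#0 VA=0xA0B7C8 (w,kernel):
  L0 @0x3C[5] → 0x3E007  P=1,RW=1,US=1,PS=0
  L1 @0x3E[11] → 0x41007  P=1,RW=1,US=1,PS=0
  → PA=0x417C8  (2 entries read)
#1 VA=0x611172 (w,kernel):
  L0 @0x3C[3] → 0x42007  P=1,RW=1,US=1,PS=0
  L1 @0x42[17] → 0x43005  P=1,RW=0,US=1,PS=0
  ✗ PROTECTION_VIOLATION  [2 reads]
#2 VA=0xE03F4C (w,kernel):
  L0 @0x3C[7] → 0x44007  P=1,RW=1,US=1,PS=0
  L1 @0x44[3] → 0x45007  P=1,RW=1,US=1,PS=0
  → PA=0x45F4C  (2 entries read)
#3 VA=0x7D7 (w,user):
  L0 @0x3C[0] → 0x6A006  P=0,RW=1,US=1,PS=0
  ✗ PAGE_NOT_PRESENT  [1 reads]

Entries read for #1: 2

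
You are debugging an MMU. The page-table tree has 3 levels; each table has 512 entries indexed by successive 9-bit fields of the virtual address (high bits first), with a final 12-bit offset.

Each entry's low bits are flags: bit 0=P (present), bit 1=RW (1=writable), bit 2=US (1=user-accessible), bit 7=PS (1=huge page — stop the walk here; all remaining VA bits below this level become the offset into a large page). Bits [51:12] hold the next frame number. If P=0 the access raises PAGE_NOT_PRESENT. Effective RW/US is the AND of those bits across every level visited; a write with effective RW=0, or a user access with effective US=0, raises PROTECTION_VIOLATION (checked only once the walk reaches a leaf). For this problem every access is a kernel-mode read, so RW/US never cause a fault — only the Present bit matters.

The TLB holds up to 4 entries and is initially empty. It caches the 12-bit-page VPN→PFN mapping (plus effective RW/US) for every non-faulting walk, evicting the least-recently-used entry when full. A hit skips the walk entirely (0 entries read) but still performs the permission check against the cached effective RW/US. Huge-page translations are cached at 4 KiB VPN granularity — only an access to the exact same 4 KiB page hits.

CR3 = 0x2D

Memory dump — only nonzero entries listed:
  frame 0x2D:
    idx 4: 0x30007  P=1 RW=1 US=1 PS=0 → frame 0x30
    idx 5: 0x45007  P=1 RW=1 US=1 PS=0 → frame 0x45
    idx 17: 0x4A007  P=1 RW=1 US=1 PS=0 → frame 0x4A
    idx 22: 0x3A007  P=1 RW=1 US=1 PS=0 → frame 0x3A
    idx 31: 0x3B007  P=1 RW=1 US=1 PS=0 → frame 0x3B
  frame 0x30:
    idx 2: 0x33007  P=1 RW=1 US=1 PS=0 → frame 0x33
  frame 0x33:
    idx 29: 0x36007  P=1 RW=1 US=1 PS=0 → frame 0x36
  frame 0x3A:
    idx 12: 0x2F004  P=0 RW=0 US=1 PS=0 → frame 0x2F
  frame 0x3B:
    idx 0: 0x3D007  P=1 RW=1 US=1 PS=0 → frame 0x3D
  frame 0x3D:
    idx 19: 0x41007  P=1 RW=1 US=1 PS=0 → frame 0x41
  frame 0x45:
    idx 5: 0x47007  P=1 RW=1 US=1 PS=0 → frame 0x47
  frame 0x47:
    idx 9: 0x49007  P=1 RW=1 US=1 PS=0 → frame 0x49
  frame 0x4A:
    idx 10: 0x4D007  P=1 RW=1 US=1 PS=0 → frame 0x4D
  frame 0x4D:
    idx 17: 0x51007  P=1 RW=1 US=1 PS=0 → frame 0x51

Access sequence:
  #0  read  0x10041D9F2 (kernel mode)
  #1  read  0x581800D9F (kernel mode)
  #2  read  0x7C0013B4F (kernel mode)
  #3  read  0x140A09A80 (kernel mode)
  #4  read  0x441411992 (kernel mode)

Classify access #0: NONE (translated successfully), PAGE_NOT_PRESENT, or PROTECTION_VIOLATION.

Trace:
#0 VA=0x10041D9F2 (r,kernel):
  [0] read 0x2D idx=4: raw=0x30007 flags P=1 W=1 U=1 S=0
  [1] read 0x30 idx=2: raw=0x33007 flags P=1 W=1 U=1 S=0
  [2] read 0x33 idx=29: raw=0x36007 flags P=1 W=1 U=1 S=0
  ⇒ phys 0x369F2  [3 reads]
#1 VA=0x581800D9F (r,kernel):
  [0] read 0x2D idx=22: raw=0x3A007 flags P=1 W=1 U=1 S=0
  [1] read 0x3A idx=12: raw=0x2F004 flags P=0 W=0 U=1 S=0
  ⇒ fault: PAGE_NOT_PRESENT  — 2 lookups
#2 VA=0x7C0013B4F (r,kernel):
  [0] read 0x2D idx=31: raw=0x3B007 flags P=1 W=1 U=1 S=0
  [1] read 0x3B idx=0: raw=0x3D007 flags P=1 W=1 U=1 S=0
  [2] read 0x3D idx=19: raw=0x41007 flags P=1 W=1 U=1 S=0
  ⇒ phys 0x41B4F  [3 reads]
#3 VA=0x140A09A80 (r,kernel):
  [0] read 0x2D idx=5: raw=0x45007 flags P=1 W=1 U=1 S=0
  [1] read 0x45 idx=5: raw=0x47007 flags P=1 W=1 U=1 S=0
  [2] read 0x47 idx=9: raw=0x49007 flags P=1 W=1 U=1 S=0
  ⇒ phys 0x49A80  [3 reads]
#4 VA=0x441411992 (r,kernel):
  [0] read 0x2D idx=17: raw=0x4A007 flags P=1 W=1 U=1 S=0
  [1] read 0x4A idx=10: raw=0x4D007 flags P=1 W=1 U=1 S=0
  [2] read 0x4D idx=17: raw=0x51007 flags P=1 W=1 U=1 S=0
  ⇒ phys 0x51992  [3 reads]

Access #0 fault: NONE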